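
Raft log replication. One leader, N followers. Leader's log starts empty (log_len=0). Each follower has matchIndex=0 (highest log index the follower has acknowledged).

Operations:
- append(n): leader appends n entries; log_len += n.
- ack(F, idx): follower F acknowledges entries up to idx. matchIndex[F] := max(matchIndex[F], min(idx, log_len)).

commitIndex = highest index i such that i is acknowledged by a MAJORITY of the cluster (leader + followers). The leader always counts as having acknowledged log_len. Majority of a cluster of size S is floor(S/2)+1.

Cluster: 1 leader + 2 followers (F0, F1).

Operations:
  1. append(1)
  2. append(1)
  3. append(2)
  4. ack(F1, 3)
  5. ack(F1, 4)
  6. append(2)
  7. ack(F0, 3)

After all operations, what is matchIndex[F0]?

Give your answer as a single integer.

Answer: 3

Derivation:
Op 1: append 1 -> log_len=1
Op 2: append 1 -> log_len=2
Op 3: append 2 -> log_len=4
Op 4: F1 acks idx 3 -> match: F0=0 F1=3; commitIndex=3
Op 5: F1 acks idx 4 -> match: F0=0 F1=4; commitIndex=4
Op 6: append 2 -> log_len=6
Op 7: F0 acks idx 3 -> match: F0=3 F1=4; commitIndex=4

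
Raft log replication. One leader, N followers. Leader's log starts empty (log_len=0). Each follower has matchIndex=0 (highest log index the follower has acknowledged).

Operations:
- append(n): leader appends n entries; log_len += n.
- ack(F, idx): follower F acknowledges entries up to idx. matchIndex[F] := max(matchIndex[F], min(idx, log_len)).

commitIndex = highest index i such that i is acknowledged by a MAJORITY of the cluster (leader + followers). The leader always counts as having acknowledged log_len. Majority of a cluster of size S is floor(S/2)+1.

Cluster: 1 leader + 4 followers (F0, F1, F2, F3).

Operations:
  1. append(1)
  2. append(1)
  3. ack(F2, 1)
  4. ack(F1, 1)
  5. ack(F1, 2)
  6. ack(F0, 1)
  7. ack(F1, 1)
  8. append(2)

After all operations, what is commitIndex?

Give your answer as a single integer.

Op 1: append 1 -> log_len=1
Op 2: append 1 -> log_len=2
Op 3: F2 acks idx 1 -> match: F0=0 F1=0 F2=1 F3=0; commitIndex=0
Op 4: F1 acks idx 1 -> match: F0=0 F1=1 F2=1 F3=0; commitIndex=1
Op 5: F1 acks idx 2 -> match: F0=0 F1=2 F2=1 F3=0; commitIndex=1
Op 6: F0 acks idx 1 -> match: F0=1 F1=2 F2=1 F3=0; commitIndex=1
Op 7: F1 acks idx 1 -> match: F0=1 F1=2 F2=1 F3=0; commitIndex=1
Op 8: append 2 -> log_len=4

Answer: 1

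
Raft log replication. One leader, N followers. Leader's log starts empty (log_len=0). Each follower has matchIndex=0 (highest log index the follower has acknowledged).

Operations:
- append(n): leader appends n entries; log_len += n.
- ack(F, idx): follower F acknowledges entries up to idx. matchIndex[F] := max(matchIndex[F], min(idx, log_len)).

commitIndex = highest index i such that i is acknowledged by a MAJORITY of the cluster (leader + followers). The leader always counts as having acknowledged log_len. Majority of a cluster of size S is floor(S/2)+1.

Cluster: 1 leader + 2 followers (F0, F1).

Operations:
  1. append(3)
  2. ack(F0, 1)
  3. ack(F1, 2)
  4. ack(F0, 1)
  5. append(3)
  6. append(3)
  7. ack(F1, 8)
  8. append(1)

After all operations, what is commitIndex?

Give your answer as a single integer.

Op 1: append 3 -> log_len=3
Op 2: F0 acks idx 1 -> match: F0=1 F1=0; commitIndex=1
Op 3: F1 acks idx 2 -> match: F0=1 F1=2; commitIndex=2
Op 4: F0 acks idx 1 -> match: F0=1 F1=2; commitIndex=2
Op 5: append 3 -> log_len=6
Op 6: append 3 -> log_len=9
Op 7: F1 acks idx 8 -> match: F0=1 F1=8; commitIndex=8
Op 8: append 1 -> log_len=10

Answer: 8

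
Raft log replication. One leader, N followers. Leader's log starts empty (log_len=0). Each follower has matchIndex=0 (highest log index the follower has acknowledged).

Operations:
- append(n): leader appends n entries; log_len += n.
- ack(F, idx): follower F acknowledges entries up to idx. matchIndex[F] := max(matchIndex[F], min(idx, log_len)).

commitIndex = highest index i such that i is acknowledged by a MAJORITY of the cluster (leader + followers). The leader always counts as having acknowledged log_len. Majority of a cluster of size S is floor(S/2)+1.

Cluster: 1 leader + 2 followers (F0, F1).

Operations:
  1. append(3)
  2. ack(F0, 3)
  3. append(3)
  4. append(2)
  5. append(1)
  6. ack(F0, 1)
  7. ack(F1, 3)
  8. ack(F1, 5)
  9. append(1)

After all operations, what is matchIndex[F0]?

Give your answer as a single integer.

Op 1: append 3 -> log_len=3
Op 2: F0 acks idx 3 -> match: F0=3 F1=0; commitIndex=3
Op 3: append 3 -> log_len=6
Op 4: append 2 -> log_len=8
Op 5: append 1 -> log_len=9
Op 6: F0 acks idx 1 -> match: F0=3 F1=0; commitIndex=3
Op 7: F1 acks idx 3 -> match: F0=3 F1=3; commitIndex=3
Op 8: F1 acks idx 5 -> match: F0=3 F1=5; commitIndex=5
Op 9: append 1 -> log_len=10

Answer: 3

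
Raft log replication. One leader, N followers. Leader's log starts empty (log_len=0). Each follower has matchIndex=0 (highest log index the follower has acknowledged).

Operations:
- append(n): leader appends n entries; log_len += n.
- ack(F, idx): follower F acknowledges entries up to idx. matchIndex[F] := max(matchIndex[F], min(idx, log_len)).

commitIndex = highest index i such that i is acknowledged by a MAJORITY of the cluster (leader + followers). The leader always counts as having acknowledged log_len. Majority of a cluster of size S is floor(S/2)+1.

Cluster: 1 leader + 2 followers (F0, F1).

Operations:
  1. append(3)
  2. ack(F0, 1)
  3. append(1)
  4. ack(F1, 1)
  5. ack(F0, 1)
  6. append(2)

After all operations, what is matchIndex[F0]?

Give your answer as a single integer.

Answer: 1

Derivation:
Op 1: append 3 -> log_len=3
Op 2: F0 acks idx 1 -> match: F0=1 F1=0; commitIndex=1
Op 3: append 1 -> log_len=4
Op 4: F1 acks idx 1 -> match: F0=1 F1=1; commitIndex=1
Op 5: F0 acks idx 1 -> match: F0=1 F1=1; commitIndex=1
Op 6: append 2 -> log_len=6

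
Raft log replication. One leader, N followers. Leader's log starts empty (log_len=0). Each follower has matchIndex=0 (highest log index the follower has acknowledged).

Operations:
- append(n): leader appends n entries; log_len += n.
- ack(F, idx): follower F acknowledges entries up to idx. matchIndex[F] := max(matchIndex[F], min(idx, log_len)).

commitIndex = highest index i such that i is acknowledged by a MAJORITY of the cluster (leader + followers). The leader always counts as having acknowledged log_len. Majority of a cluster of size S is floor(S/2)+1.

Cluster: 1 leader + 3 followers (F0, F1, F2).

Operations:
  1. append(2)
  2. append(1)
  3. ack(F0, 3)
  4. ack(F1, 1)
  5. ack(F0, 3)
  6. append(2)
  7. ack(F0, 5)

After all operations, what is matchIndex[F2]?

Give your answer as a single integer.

Answer: 0

Derivation:
Op 1: append 2 -> log_len=2
Op 2: append 1 -> log_len=3
Op 3: F0 acks idx 3 -> match: F0=3 F1=0 F2=0; commitIndex=0
Op 4: F1 acks idx 1 -> match: F0=3 F1=1 F2=0; commitIndex=1
Op 5: F0 acks idx 3 -> match: F0=3 F1=1 F2=0; commitIndex=1
Op 6: append 2 -> log_len=5
Op 7: F0 acks idx 5 -> match: F0=5 F1=1 F2=0; commitIndex=1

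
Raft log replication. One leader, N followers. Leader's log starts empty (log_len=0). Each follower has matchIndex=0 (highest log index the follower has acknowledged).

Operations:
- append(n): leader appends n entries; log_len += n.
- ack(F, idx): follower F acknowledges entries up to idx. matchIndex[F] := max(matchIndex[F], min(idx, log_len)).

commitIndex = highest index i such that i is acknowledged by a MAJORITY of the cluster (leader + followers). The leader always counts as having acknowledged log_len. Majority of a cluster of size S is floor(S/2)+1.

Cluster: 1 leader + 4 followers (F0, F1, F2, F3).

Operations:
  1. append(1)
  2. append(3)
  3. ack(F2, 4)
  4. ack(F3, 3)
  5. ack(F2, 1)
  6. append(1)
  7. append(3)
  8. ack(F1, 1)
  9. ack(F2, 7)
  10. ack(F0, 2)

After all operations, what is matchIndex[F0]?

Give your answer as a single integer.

Answer: 2

Derivation:
Op 1: append 1 -> log_len=1
Op 2: append 3 -> log_len=4
Op 3: F2 acks idx 4 -> match: F0=0 F1=0 F2=4 F3=0; commitIndex=0
Op 4: F3 acks idx 3 -> match: F0=0 F1=0 F2=4 F3=3; commitIndex=3
Op 5: F2 acks idx 1 -> match: F0=0 F1=0 F2=4 F3=3; commitIndex=3
Op 6: append 1 -> log_len=5
Op 7: append 3 -> log_len=8
Op 8: F1 acks idx 1 -> match: F0=0 F1=1 F2=4 F3=3; commitIndex=3
Op 9: F2 acks idx 7 -> match: F0=0 F1=1 F2=7 F3=3; commitIndex=3
Op 10: F0 acks idx 2 -> match: F0=2 F1=1 F2=7 F3=3; commitIndex=3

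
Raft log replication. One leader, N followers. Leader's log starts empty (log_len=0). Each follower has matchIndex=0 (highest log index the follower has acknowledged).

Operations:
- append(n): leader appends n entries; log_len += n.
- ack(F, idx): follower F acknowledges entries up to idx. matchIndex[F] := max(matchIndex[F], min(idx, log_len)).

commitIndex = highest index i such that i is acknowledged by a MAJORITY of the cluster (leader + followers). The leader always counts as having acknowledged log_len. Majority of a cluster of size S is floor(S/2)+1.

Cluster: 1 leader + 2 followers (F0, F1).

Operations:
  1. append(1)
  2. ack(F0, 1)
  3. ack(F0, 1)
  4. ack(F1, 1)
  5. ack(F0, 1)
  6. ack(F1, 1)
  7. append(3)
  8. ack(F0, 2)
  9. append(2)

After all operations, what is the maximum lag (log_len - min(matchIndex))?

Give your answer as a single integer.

Op 1: append 1 -> log_len=1
Op 2: F0 acks idx 1 -> match: F0=1 F1=0; commitIndex=1
Op 3: F0 acks idx 1 -> match: F0=1 F1=0; commitIndex=1
Op 4: F1 acks idx 1 -> match: F0=1 F1=1; commitIndex=1
Op 5: F0 acks idx 1 -> match: F0=1 F1=1; commitIndex=1
Op 6: F1 acks idx 1 -> match: F0=1 F1=1; commitIndex=1
Op 7: append 3 -> log_len=4
Op 8: F0 acks idx 2 -> match: F0=2 F1=1; commitIndex=2
Op 9: append 2 -> log_len=6

Answer: 5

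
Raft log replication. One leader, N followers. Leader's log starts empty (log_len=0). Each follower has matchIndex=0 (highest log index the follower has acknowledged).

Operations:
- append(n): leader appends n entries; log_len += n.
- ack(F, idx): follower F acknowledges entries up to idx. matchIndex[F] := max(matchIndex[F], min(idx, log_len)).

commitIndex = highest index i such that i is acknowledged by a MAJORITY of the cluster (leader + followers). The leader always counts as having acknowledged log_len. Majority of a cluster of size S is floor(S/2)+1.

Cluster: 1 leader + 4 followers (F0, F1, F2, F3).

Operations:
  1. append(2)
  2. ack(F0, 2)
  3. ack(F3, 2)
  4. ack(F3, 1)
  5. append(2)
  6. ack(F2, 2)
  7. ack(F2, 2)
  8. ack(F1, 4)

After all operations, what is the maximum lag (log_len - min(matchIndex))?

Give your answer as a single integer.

Answer: 2

Derivation:
Op 1: append 2 -> log_len=2
Op 2: F0 acks idx 2 -> match: F0=2 F1=0 F2=0 F3=0; commitIndex=0
Op 3: F3 acks idx 2 -> match: F0=2 F1=0 F2=0 F3=2; commitIndex=2
Op 4: F3 acks idx 1 -> match: F0=2 F1=0 F2=0 F3=2; commitIndex=2
Op 5: append 2 -> log_len=4
Op 6: F2 acks idx 2 -> match: F0=2 F1=0 F2=2 F3=2; commitIndex=2
Op 7: F2 acks idx 2 -> match: F0=2 F1=0 F2=2 F3=2; commitIndex=2
Op 8: F1 acks idx 4 -> match: F0=2 F1=4 F2=2 F3=2; commitIndex=2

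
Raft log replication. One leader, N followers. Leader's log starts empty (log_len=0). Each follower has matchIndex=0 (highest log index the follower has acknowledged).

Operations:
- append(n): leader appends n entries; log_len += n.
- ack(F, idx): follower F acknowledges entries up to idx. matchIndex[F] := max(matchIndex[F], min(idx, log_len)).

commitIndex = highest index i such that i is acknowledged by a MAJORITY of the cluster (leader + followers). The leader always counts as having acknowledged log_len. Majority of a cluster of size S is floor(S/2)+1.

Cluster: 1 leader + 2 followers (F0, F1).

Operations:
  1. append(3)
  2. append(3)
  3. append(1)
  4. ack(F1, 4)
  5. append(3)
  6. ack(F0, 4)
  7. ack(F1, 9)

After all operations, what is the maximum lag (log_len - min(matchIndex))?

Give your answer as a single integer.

Answer: 6

Derivation:
Op 1: append 3 -> log_len=3
Op 2: append 3 -> log_len=6
Op 3: append 1 -> log_len=7
Op 4: F1 acks idx 4 -> match: F0=0 F1=4; commitIndex=4
Op 5: append 3 -> log_len=10
Op 6: F0 acks idx 4 -> match: F0=4 F1=4; commitIndex=4
Op 7: F1 acks idx 9 -> match: F0=4 F1=9; commitIndex=9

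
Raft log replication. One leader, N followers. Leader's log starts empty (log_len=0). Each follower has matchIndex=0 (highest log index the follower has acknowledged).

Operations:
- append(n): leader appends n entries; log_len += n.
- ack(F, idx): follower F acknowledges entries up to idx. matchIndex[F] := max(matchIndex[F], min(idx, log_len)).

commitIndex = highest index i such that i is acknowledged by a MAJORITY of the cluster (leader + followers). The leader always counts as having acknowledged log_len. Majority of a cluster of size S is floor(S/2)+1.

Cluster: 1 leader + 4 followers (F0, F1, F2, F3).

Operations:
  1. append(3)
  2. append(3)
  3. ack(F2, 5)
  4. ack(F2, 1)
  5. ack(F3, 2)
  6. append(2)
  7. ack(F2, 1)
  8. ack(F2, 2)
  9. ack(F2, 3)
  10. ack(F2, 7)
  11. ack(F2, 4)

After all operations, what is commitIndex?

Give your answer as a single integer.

Op 1: append 3 -> log_len=3
Op 2: append 3 -> log_len=6
Op 3: F2 acks idx 5 -> match: F0=0 F1=0 F2=5 F3=0; commitIndex=0
Op 4: F2 acks idx 1 -> match: F0=0 F1=0 F2=5 F3=0; commitIndex=0
Op 5: F3 acks idx 2 -> match: F0=0 F1=0 F2=5 F3=2; commitIndex=2
Op 6: append 2 -> log_len=8
Op 7: F2 acks idx 1 -> match: F0=0 F1=0 F2=5 F3=2; commitIndex=2
Op 8: F2 acks idx 2 -> match: F0=0 F1=0 F2=5 F3=2; commitIndex=2
Op 9: F2 acks idx 3 -> match: F0=0 F1=0 F2=5 F3=2; commitIndex=2
Op 10: F2 acks idx 7 -> match: F0=0 F1=0 F2=7 F3=2; commitIndex=2
Op 11: F2 acks idx 4 -> match: F0=0 F1=0 F2=7 F3=2; commitIndex=2

Answer: 2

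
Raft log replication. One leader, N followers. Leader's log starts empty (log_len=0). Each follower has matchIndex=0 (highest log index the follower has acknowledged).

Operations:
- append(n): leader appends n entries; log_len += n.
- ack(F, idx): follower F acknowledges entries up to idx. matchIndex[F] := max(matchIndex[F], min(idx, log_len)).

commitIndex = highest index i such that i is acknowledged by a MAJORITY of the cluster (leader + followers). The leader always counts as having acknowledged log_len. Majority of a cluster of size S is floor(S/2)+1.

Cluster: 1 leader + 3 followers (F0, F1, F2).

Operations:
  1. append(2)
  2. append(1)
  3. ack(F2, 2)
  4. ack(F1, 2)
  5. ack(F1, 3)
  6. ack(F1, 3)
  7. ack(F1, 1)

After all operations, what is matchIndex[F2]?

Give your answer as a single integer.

Op 1: append 2 -> log_len=2
Op 2: append 1 -> log_len=3
Op 3: F2 acks idx 2 -> match: F0=0 F1=0 F2=2; commitIndex=0
Op 4: F1 acks idx 2 -> match: F0=0 F1=2 F2=2; commitIndex=2
Op 5: F1 acks idx 3 -> match: F0=0 F1=3 F2=2; commitIndex=2
Op 6: F1 acks idx 3 -> match: F0=0 F1=3 F2=2; commitIndex=2
Op 7: F1 acks idx 1 -> match: F0=0 F1=3 F2=2; commitIndex=2

Answer: 2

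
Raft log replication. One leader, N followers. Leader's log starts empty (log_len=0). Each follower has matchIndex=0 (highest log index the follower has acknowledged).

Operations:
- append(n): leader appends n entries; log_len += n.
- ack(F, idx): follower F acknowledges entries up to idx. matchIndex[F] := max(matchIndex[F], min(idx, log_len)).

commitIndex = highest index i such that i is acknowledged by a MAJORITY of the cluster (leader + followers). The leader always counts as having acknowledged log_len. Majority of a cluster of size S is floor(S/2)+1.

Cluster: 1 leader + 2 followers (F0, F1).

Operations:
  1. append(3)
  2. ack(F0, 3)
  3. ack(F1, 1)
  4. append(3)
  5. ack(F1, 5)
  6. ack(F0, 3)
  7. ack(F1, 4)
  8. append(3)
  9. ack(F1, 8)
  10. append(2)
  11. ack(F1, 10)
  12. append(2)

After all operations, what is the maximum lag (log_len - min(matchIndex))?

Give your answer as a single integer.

Answer: 10

Derivation:
Op 1: append 3 -> log_len=3
Op 2: F0 acks idx 3 -> match: F0=3 F1=0; commitIndex=3
Op 3: F1 acks idx 1 -> match: F0=3 F1=1; commitIndex=3
Op 4: append 3 -> log_len=6
Op 5: F1 acks idx 5 -> match: F0=3 F1=5; commitIndex=5
Op 6: F0 acks idx 3 -> match: F0=3 F1=5; commitIndex=5
Op 7: F1 acks idx 4 -> match: F0=3 F1=5; commitIndex=5
Op 8: append 3 -> log_len=9
Op 9: F1 acks idx 8 -> match: F0=3 F1=8; commitIndex=8
Op 10: append 2 -> log_len=11
Op 11: F1 acks idx 10 -> match: F0=3 F1=10; commitIndex=10
Op 12: append 2 -> log_len=13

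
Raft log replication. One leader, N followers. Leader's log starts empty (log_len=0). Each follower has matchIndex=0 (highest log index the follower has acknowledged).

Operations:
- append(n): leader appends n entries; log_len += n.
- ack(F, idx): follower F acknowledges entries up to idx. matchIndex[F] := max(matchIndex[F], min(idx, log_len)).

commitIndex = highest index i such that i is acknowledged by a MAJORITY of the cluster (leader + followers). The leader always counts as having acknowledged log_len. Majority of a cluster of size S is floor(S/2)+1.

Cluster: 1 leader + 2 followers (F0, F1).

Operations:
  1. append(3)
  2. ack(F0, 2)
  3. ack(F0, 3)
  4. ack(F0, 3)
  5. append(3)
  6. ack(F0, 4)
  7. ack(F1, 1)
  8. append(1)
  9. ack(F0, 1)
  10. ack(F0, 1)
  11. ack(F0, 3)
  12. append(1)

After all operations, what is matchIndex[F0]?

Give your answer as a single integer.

Answer: 4

Derivation:
Op 1: append 3 -> log_len=3
Op 2: F0 acks idx 2 -> match: F0=2 F1=0; commitIndex=2
Op 3: F0 acks idx 3 -> match: F0=3 F1=0; commitIndex=3
Op 4: F0 acks idx 3 -> match: F0=3 F1=0; commitIndex=3
Op 5: append 3 -> log_len=6
Op 6: F0 acks idx 4 -> match: F0=4 F1=0; commitIndex=4
Op 7: F1 acks idx 1 -> match: F0=4 F1=1; commitIndex=4
Op 8: append 1 -> log_len=7
Op 9: F0 acks idx 1 -> match: F0=4 F1=1; commitIndex=4
Op 10: F0 acks idx 1 -> match: F0=4 F1=1; commitIndex=4
Op 11: F0 acks idx 3 -> match: F0=4 F1=1; commitIndex=4
Op 12: append 1 -> log_len=8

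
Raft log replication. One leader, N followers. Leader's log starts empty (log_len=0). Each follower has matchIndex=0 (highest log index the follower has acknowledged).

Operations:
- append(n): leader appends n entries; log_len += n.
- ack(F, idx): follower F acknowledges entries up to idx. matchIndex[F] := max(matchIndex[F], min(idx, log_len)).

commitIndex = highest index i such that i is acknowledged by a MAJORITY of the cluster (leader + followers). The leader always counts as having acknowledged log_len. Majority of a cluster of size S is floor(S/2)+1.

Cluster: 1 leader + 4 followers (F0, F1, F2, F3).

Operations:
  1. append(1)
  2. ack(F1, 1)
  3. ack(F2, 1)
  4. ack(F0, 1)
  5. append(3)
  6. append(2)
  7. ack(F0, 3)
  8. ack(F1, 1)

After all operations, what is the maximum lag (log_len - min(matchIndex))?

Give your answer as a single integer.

Answer: 6

Derivation:
Op 1: append 1 -> log_len=1
Op 2: F1 acks idx 1 -> match: F0=0 F1=1 F2=0 F3=0; commitIndex=0
Op 3: F2 acks idx 1 -> match: F0=0 F1=1 F2=1 F3=0; commitIndex=1
Op 4: F0 acks idx 1 -> match: F0=1 F1=1 F2=1 F3=0; commitIndex=1
Op 5: append 3 -> log_len=4
Op 6: append 2 -> log_len=6
Op 7: F0 acks idx 3 -> match: F0=3 F1=1 F2=1 F3=0; commitIndex=1
Op 8: F1 acks idx 1 -> match: F0=3 F1=1 F2=1 F3=0; commitIndex=1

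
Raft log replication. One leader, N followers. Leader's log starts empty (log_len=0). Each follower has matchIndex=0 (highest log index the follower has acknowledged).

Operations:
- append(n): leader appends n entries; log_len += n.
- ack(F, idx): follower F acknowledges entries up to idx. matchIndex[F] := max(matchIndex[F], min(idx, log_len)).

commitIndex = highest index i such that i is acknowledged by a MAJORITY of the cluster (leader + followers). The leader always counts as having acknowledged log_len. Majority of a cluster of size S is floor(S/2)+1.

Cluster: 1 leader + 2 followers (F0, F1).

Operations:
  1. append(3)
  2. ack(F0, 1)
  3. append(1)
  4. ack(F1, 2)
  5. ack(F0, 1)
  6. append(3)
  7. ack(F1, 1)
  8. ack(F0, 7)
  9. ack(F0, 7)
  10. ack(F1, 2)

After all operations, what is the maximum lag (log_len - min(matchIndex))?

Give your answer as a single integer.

Op 1: append 3 -> log_len=3
Op 2: F0 acks idx 1 -> match: F0=1 F1=0; commitIndex=1
Op 3: append 1 -> log_len=4
Op 4: F1 acks idx 2 -> match: F0=1 F1=2; commitIndex=2
Op 5: F0 acks idx 1 -> match: F0=1 F1=2; commitIndex=2
Op 6: append 3 -> log_len=7
Op 7: F1 acks idx 1 -> match: F0=1 F1=2; commitIndex=2
Op 8: F0 acks idx 7 -> match: F0=7 F1=2; commitIndex=7
Op 9: F0 acks idx 7 -> match: F0=7 F1=2; commitIndex=7
Op 10: F1 acks idx 2 -> match: F0=7 F1=2; commitIndex=7

Answer: 5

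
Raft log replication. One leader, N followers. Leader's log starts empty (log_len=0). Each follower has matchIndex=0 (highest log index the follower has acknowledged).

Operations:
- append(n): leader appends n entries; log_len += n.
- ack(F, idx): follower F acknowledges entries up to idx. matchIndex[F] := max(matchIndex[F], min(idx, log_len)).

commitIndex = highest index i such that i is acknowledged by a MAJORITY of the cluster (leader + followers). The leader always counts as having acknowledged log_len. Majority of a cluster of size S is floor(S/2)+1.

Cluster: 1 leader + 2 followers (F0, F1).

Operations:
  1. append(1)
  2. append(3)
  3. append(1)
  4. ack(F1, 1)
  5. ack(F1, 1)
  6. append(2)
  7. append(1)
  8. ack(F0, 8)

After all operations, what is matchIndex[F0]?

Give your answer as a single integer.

Answer: 8

Derivation:
Op 1: append 1 -> log_len=1
Op 2: append 3 -> log_len=4
Op 3: append 1 -> log_len=5
Op 4: F1 acks idx 1 -> match: F0=0 F1=1; commitIndex=1
Op 5: F1 acks idx 1 -> match: F0=0 F1=1; commitIndex=1
Op 6: append 2 -> log_len=7
Op 7: append 1 -> log_len=8
Op 8: F0 acks idx 8 -> match: F0=8 F1=1; commitIndex=8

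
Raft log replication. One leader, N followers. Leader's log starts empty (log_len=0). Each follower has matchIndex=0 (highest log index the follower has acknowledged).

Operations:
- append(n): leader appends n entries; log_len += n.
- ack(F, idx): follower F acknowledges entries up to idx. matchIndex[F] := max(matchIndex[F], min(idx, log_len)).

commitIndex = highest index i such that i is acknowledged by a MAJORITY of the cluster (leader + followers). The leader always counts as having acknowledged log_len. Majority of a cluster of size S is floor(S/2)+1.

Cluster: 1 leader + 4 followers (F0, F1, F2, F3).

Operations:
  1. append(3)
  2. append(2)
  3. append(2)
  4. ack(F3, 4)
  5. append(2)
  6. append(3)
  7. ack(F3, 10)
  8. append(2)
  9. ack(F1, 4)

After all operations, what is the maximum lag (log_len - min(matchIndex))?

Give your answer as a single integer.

Op 1: append 3 -> log_len=3
Op 2: append 2 -> log_len=5
Op 3: append 2 -> log_len=7
Op 4: F3 acks idx 4 -> match: F0=0 F1=0 F2=0 F3=4; commitIndex=0
Op 5: append 2 -> log_len=9
Op 6: append 3 -> log_len=12
Op 7: F3 acks idx 10 -> match: F0=0 F1=0 F2=0 F3=10; commitIndex=0
Op 8: append 2 -> log_len=14
Op 9: F1 acks idx 4 -> match: F0=0 F1=4 F2=0 F3=10; commitIndex=4

Answer: 14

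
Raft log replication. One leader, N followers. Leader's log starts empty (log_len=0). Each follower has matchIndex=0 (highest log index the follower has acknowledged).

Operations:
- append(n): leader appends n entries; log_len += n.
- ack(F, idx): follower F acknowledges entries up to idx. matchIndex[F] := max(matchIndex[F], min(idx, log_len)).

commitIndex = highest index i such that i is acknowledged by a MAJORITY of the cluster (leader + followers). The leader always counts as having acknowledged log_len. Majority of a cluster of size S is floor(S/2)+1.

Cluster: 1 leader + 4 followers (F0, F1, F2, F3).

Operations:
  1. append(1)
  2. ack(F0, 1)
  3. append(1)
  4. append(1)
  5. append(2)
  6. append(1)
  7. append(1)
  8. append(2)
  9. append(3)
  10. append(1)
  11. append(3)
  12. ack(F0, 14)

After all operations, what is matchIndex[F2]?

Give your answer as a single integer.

Op 1: append 1 -> log_len=1
Op 2: F0 acks idx 1 -> match: F0=1 F1=0 F2=0 F3=0; commitIndex=0
Op 3: append 1 -> log_len=2
Op 4: append 1 -> log_len=3
Op 5: append 2 -> log_len=5
Op 6: append 1 -> log_len=6
Op 7: append 1 -> log_len=7
Op 8: append 2 -> log_len=9
Op 9: append 3 -> log_len=12
Op 10: append 1 -> log_len=13
Op 11: append 3 -> log_len=16
Op 12: F0 acks idx 14 -> match: F0=14 F1=0 F2=0 F3=0; commitIndex=0

Answer: 0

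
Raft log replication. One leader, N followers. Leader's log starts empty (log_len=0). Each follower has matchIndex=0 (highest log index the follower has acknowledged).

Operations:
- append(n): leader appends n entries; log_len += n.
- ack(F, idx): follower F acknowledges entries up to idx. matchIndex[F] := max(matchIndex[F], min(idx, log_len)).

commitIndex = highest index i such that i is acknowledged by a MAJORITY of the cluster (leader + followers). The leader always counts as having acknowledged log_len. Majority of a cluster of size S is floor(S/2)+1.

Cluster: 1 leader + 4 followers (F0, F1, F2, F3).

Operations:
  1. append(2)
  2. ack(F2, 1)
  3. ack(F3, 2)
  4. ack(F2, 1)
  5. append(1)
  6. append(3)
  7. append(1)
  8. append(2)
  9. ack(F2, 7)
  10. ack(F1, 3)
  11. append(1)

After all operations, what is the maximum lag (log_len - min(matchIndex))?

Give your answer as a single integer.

Answer: 10

Derivation:
Op 1: append 2 -> log_len=2
Op 2: F2 acks idx 1 -> match: F0=0 F1=0 F2=1 F3=0; commitIndex=0
Op 3: F3 acks idx 2 -> match: F0=0 F1=0 F2=1 F3=2; commitIndex=1
Op 4: F2 acks idx 1 -> match: F0=0 F1=0 F2=1 F3=2; commitIndex=1
Op 5: append 1 -> log_len=3
Op 6: append 3 -> log_len=6
Op 7: append 1 -> log_len=7
Op 8: append 2 -> log_len=9
Op 9: F2 acks idx 7 -> match: F0=0 F1=0 F2=7 F3=2; commitIndex=2
Op 10: F1 acks idx 3 -> match: F0=0 F1=3 F2=7 F3=2; commitIndex=3
Op 11: append 1 -> log_len=10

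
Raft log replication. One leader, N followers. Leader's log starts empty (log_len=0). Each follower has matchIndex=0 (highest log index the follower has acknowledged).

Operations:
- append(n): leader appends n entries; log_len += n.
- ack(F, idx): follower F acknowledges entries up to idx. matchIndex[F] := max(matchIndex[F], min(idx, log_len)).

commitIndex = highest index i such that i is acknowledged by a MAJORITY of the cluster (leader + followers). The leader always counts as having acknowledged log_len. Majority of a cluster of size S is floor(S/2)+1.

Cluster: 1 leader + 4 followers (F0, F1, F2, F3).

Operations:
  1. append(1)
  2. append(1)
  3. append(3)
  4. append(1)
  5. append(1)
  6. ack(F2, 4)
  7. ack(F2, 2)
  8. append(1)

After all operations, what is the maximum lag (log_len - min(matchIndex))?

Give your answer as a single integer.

Op 1: append 1 -> log_len=1
Op 2: append 1 -> log_len=2
Op 3: append 3 -> log_len=5
Op 4: append 1 -> log_len=6
Op 5: append 1 -> log_len=7
Op 6: F2 acks idx 4 -> match: F0=0 F1=0 F2=4 F3=0; commitIndex=0
Op 7: F2 acks idx 2 -> match: F0=0 F1=0 F2=4 F3=0; commitIndex=0
Op 8: append 1 -> log_len=8

Answer: 8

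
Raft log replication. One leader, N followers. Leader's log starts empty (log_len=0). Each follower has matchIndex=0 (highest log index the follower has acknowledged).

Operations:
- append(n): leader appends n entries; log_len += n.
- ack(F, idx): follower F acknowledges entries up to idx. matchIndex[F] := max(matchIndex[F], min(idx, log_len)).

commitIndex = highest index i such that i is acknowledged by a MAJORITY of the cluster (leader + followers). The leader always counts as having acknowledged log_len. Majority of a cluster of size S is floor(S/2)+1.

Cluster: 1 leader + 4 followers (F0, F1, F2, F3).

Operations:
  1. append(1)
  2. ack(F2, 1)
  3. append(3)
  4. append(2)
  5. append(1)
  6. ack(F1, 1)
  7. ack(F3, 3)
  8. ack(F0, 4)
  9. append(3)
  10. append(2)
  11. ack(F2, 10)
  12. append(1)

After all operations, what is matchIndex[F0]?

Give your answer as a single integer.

Answer: 4

Derivation:
Op 1: append 1 -> log_len=1
Op 2: F2 acks idx 1 -> match: F0=0 F1=0 F2=1 F3=0; commitIndex=0
Op 3: append 3 -> log_len=4
Op 4: append 2 -> log_len=6
Op 5: append 1 -> log_len=7
Op 6: F1 acks idx 1 -> match: F0=0 F1=1 F2=1 F3=0; commitIndex=1
Op 7: F3 acks idx 3 -> match: F0=0 F1=1 F2=1 F3=3; commitIndex=1
Op 8: F0 acks idx 4 -> match: F0=4 F1=1 F2=1 F3=3; commitIndex=3
Op 9: append 3 -> log_len=10
Op 10: append 2 -> log_len=12
Op 11: F2 acks idx 10 -> match: F0=4 F1=1 F2=10 F3=3; commitIndex=4
Op 12: append 1 -> log_len=13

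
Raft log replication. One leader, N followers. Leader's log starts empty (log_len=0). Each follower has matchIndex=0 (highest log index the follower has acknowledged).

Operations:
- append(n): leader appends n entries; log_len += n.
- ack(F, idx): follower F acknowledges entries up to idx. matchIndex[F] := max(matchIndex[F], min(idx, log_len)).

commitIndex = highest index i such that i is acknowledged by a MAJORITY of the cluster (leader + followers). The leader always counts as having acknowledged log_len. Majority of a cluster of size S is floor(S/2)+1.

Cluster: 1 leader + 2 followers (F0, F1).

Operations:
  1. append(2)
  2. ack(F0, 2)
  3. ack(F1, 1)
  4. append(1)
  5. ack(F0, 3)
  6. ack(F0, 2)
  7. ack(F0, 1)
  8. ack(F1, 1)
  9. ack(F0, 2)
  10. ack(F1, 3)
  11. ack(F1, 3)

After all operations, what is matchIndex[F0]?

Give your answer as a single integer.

Op 1: append 2 -> log_len=2
Op 2: F0 acks idx 2 -> match: F0=2 F1=0; commitIndex=2
Op 3: F1 acks idx 1 -> match: F0=2 F1=1; commitIndex=2
Op 4: append 1 -> log_len=3
Op 5: F0 acks idx 3 -> match: F0=3 F1=1; commitIndex=3
Op 6: F0 acks idx 2 -> match: F0=3 F1=1; commitIndex=3
Op 7: F0 acks idx 1 -> match: F0=3 F1=1; commitIndex=3
Op 8: F1 acks idx 1 -> match: F0=3 F1=1; commitIndex=3
Op 9: F0 acks idx 2 -> match: F0=3 F1=1; commitIndex=3
Op 10: F1 acks idx 3 -> match: F0=3 F1=3; commitIndex=3
Op 11: F1 acks idx 3 -> match: F0=3 F1=3; commitIndex=3

Answer: 3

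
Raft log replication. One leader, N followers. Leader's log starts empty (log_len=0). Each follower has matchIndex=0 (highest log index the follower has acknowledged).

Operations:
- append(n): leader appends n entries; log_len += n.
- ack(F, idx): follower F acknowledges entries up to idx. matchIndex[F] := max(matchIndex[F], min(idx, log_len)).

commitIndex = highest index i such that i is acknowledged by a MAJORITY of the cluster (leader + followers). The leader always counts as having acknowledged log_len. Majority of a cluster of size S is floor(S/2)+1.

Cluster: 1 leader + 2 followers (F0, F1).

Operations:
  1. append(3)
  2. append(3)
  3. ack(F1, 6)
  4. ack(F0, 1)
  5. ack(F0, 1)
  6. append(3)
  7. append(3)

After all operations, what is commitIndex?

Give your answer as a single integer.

Answer: 6

Derivation:
Op 1: append 3 -> log_len=3
Op 2: append 3 -> log_len=6
Op 3: F1 acks idx 6 -> match: F0=0 F1=6; commitIndex=6
Op 4: F0 acks idx 1 -> match: F0=1 F1=6; commitIndex=6
Op 5: F0 acks idx 1 -> match: F0=1 F1=6; commitIndex=6
Op 6: append 3 -> log_len=9
Op 7: append 3 -> log_len=12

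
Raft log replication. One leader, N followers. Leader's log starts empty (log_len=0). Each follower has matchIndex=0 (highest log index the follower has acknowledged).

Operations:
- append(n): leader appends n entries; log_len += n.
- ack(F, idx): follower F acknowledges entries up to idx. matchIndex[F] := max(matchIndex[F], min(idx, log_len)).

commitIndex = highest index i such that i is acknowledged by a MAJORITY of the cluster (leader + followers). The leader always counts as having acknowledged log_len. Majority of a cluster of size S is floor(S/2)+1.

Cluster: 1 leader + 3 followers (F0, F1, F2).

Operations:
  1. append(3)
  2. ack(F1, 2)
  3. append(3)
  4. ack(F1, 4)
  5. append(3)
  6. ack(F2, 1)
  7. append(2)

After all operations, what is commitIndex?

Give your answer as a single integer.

Answer: 1

Derivation:
Op 1: append 3 -> log_len=3
Op 2: F1 acks idx 2 -> match: F0=0 F1=2 F2=0; commitIndex=0
Op 3: append 3 -> log_len=6
Op 4: F1 acks idx 4 -> match: F0=0 F1=4 F2=0; commitIndex=0
Op 5: append 3 -> log_len=9
Op 6: F2 acks idx 1 -> match: F0=0 F1=4 F2=1; commitIndex=1
Op 7: append 2 -> log_len=11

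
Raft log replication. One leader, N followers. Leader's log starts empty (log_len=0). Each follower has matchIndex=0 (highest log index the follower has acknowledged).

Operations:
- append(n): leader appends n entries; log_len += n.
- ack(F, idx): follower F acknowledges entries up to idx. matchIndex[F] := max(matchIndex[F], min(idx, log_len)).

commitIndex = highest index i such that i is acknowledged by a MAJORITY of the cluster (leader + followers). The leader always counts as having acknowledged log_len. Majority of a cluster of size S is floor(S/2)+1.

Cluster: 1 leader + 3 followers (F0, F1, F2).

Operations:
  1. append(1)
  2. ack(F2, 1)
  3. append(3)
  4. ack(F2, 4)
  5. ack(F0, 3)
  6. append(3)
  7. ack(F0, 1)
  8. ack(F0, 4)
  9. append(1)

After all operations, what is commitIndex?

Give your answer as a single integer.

Op 1: append 1 -> log_len=1
Op 2: F2 acks idx 1 -> match: F0=0 F1=0 F2=1; commitIndex=0
Op 3: append 3 -> log_len=4
Op 4: F2 acks idx 4 -> match: F0=0 F1=0 F2=4; commitIndex=0
Op 5: F0 acks idx 3 -> match: F0=3 F1=0 F2=4; commitIndex=3
Op 6: append 3 -> log_len=7
Op 7: F0 acks idx 1 -> match: F0=3 F1=0 F2=4; commitIndex=3
Op 8: F0 acks idx 4 -> match: F0=4 F1=0 F2=4; commitIndex=4
Op 9: append 1 -> log_len=8

Answer: 4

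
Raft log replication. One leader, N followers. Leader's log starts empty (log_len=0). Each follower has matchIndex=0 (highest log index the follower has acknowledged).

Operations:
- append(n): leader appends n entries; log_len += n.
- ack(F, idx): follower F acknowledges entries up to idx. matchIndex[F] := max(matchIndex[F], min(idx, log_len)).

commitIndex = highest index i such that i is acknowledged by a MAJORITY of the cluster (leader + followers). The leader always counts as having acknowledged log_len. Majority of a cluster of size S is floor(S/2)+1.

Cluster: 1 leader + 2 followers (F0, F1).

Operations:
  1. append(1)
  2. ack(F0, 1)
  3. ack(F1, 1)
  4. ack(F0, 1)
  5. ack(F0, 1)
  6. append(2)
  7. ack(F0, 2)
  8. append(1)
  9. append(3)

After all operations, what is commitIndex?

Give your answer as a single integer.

Op 1: append 1 -> log_len=1
Op 2: F0 acks idx 1 -> match: F0=1 F1=0; commitIndex=1
Op 3: F1 acks idx 1 -> match: F0=1 F1=1; commitIndex=1
Op 4: F0 acks idx 1 -> match: F0=1 F1=1; commitIndex=1
Op 5: F0 acks idx 1 -> match: F0=1 F1=1; commitIndex=1
Op 6: append 2 -> log_len=3
Op 7: F0 acks idx 2 -> match: F0=2 F1=1; commitIndex=2
Op 8: append 1 -> log_len=4
Op 9: append 3 -> log_len=7

Answer: 2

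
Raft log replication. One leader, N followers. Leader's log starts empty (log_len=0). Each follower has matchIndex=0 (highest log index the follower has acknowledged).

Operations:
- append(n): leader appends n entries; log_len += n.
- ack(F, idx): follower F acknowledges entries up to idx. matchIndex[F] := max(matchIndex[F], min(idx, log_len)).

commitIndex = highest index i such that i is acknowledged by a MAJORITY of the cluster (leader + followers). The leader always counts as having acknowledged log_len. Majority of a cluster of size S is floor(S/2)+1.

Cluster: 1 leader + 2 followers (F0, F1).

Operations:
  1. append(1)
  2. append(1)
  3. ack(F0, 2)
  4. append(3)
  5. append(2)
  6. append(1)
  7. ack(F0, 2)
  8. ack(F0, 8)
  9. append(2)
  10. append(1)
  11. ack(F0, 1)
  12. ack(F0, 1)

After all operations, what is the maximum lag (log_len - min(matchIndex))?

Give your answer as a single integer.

Op 1: append 1 -> log_len=1
Op 2: append 1 -> log_len=2
Op 3: F0 acks idx 2 -> match: F0=2 F1=0; commitIndex=2
Op 4: append 3 -> log_len=5
Op 5: append 2 -> log_len=7
Op 6: append 1 -> log_len=8
Op 7: F0 acks idx 2 -> match: F0=2 F1=0; commitIndex=2
Op 8: F0 acks idx 8 -> match: F0=8 F1=0; commitIndex=8
Op 9: append 2 -> log_len=10
Op 10: append 1 -> log_len=11
Op 11: F0 acks idx 1 -> match: F0=8 F1=0; commitIndex=8
Op 12: F0 acks idx 1 -> match: F0=8 F1=0; commitIndex=8

Answer: 11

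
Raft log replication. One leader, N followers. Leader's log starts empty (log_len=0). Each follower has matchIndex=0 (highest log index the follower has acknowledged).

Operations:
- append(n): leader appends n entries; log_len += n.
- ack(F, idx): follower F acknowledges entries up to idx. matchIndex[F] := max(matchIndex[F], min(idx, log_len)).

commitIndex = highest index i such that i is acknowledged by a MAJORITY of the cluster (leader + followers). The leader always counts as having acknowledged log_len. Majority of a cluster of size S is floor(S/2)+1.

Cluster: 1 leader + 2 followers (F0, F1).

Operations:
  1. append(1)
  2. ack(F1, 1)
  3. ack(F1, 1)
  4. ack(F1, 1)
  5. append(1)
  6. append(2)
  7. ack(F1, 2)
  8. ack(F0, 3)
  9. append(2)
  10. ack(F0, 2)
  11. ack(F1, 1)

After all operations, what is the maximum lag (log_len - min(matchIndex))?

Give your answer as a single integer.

Op 1: append 1 -> log_len=1
Op 2: F1 acks idx 1 -> match: F0=0 F1=1; commitIndex=1
Op 3: F1 acks idx 1 -> match: F0=0 F1=1; commitIndex=1
Op 4: F1 acks idx 1 -> match: F0=0 F1=1; commitIndex=1
Op 5: append 1 -> log_len=2
Op 6: append 2 -> log_len=4
Op 7: F1 acks idx 2 -> match: F0=0 F1=2; commitIndex=2
Op 8: F0 acks idx 3 -> match: F0=3 F1=2; commitIndex=3
Op 9: append 2 -> log_len=6
Op 10: F0 acks idx 2 -> match: F0=3 F1=2; commitIndex=3
Op 11: F1 acks idx 1 -> match: F0=3 F1=2; commitIndex=3

Answer: 4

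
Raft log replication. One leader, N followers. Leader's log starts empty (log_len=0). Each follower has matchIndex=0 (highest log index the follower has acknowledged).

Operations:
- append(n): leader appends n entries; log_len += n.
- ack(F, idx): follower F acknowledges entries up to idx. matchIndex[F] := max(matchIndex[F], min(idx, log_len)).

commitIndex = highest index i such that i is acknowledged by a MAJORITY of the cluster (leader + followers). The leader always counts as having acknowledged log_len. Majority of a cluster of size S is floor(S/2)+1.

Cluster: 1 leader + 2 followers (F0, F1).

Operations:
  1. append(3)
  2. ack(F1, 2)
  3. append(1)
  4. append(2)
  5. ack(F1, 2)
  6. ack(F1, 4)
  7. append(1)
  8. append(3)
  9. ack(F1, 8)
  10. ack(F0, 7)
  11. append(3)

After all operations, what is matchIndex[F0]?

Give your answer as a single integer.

Op 1: append 3 -> log_len=3
Op 2: F1 acks idx 2 -> match: F0=0 F1=2; commitIndex=2
Op 3: append 1 -> log_len=4
Op 4: append 2 -> log_len=6
Op 5: F1 acks idx 2 -> match: F0=0 F1=2; commitIndex=2
Op 6: F1 acks idx 4 -> match: F0=0 F1=4; commitIndex=4
Op 7: append 1 -> log_len=7
Op 8: append 3 -> log_len=10
Op 9: F1 acks idx 8 -> match: F0=0 F1=8; commitIndex=8
Op 10: F0 acks idx 7 -> match: F0=7 F1=8; commitIndex=8
Op 11: append 3 -> log_len=13

Answer: 7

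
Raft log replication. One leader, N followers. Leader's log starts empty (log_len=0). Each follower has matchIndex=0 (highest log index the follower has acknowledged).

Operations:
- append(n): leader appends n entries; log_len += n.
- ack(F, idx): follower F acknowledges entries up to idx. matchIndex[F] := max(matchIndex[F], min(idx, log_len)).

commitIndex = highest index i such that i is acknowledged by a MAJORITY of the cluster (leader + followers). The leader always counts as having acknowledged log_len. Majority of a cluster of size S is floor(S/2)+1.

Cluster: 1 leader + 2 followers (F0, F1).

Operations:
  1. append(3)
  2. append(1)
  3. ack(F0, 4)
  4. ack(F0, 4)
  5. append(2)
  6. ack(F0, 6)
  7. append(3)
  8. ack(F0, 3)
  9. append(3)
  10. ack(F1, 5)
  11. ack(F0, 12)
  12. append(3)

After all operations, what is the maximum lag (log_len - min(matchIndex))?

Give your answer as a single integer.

Answer: 10

Derivation:
Op 1: append 3 -> log_len=3
Op 2: append 1 -> log_len=4
Op 3: F0 acks idx 4 -> match: F0=4 F1=0; commitIndex=4
Op 4: F0 acks idx 4 -> match: F0=4 F1=0; commitIndex=4
Op 5: append 2 -> log_len=6
Op 6: F0 acks idx 6 -> match: F0=6 F1=0; commitIndex=6
Op 7: append 3 -> log_len=9
Op 8: F0 acks idx 3 -> match: F0=6 F1=0; commitIndex=6
Op 9: append 3 -> log_len=12
Op 10: F1 acks idx 5 -> match: F0=6 F1=5; commitIndex=6
Op 11: F0 acks idx 12 -> match: F0=12 F1=5; commitIndex=12
Op 12: append 3 -> log_len=15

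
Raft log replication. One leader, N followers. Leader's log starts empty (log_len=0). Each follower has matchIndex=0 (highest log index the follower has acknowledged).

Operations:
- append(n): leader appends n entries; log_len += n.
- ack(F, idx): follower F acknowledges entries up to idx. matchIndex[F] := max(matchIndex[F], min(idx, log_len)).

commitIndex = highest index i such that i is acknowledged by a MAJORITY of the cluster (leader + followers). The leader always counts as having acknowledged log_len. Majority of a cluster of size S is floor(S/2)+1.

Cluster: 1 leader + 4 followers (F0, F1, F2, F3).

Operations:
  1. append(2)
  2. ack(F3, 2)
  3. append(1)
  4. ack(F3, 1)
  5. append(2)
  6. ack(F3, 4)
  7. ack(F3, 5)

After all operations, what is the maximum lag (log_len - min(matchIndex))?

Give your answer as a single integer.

Op 1: append 2 -> log_len=2
Op 2: F3 acks idx 2 -> match: F0=0 F1=0 F2=0 F3=2; commitIndex=0
Op 3: append 1 -> log_len=3
Op 4: F3 acks idx 1 -> match: F0=0 F1=0 F2=0 F3=2; commitIndex=0
Op 5: append 2 -> log_len=5
Op 6: F3 acks idx 4 -> match: F0=0 F1=0 F2=0 F3=4; commitIndex=0
Op 7: F3 acks idx 5 -> match: F0=0 F1=0 F2=0 F3=5; commitIndex=0

Answer: 5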